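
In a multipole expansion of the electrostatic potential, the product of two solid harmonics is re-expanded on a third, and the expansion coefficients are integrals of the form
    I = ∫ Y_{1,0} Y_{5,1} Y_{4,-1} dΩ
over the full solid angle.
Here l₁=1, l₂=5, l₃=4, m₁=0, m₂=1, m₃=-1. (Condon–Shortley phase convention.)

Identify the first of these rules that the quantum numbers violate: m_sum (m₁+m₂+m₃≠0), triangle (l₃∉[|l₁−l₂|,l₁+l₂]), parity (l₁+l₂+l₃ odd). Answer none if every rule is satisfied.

none

m₁+m₂+m₃ = 0 + 1 − 1 = 0  ✓
triangle: |1−5|=4 ≤ l₃=4 ≤ 1+5=6  ✓
parity: l₁+l₂+l₃ = 10 is even  ✓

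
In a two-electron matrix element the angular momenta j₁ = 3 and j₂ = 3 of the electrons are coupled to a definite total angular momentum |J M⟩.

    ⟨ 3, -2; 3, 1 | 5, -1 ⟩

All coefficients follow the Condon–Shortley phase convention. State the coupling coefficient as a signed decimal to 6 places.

−√(9/28) = -0.566947

j₁+j₂−J=1  J+j₁−j₂=5  J−j₁+j₂=5  j₁+j₂+J+1=12
(j₁±m₁, j₂±m₂, J±M) = (1,5,4,2,4,6)
P² = 230400/7
sum k=0..1:
  [0] +1/2880 = 1/2880
  [1] −1/288 = -1/288
S = -1/320
C² = P²·S² = 9/28 ; C = -0.566947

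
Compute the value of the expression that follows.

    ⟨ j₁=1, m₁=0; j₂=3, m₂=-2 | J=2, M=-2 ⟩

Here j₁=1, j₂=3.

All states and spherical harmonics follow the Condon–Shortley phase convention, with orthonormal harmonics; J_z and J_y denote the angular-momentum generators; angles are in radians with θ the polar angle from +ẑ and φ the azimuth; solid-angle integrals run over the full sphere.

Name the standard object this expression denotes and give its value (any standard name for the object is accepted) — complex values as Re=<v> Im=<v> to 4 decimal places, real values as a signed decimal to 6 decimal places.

Clebsch–Gordan coefficient, −√(5/21) ≈ -0.487950

This is a Clebsch–Gordan (vector-coupling) coefficient.
triangle: 2!×0!×4!/7! = 48/5040
(j±m)!: 1!×1!×1!×5!×0!×4! = 2880
prefactor² = (2J+1)×Δ×N² = 960/7
  k=1: −1/(1!×1!×0!×0!×0!×4!) = -1/24
Σ = -1/24  ⇒  CG² = 960/7×(-1/24)² = 5/21
CG = −√(5/21) = -0.487950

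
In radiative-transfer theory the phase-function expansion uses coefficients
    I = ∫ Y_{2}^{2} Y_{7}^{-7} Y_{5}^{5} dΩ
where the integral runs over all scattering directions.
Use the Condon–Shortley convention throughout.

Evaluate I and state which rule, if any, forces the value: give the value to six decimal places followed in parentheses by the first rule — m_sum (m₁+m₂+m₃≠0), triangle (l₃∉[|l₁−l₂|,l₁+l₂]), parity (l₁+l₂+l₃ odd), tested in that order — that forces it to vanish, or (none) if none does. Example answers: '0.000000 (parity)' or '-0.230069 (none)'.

Checks pass: Σm=0; 14 even; l₃=5∈[5,9].
(2·2+1)(2·7+1)(2·5+1) = 825
Δ: 4! 0! 10! / 15! → 1/15015
sum: t=2:+1/57600 = 1/57600
3j²(2 7 5; 0 0 0) = Δ·Π!·Σ² = 21/715  (sign -1)
sum: t=0:+1/87091200 = 1/87091200
3j²(2 7 5; 2 -7 5) = Δ·Π!·Σ² = 1/15  (sign +1)
combine: 4πI² = 825·21/715·1/15 = 21/13
take √, sign -1: I = -0.35853622
No selection rule forces the value: the integral is nonzero (none).

-0.358536 (none)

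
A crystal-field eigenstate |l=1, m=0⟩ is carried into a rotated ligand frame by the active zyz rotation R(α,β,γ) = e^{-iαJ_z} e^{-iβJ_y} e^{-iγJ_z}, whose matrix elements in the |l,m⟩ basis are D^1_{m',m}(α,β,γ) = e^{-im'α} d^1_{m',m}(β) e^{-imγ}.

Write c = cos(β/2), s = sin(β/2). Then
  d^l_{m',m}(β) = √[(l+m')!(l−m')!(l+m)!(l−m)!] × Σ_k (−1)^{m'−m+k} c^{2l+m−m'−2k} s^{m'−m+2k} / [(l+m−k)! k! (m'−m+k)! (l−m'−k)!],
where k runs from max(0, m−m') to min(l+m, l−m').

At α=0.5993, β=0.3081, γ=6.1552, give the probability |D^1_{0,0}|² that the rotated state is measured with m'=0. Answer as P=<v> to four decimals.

P=0.9080

Split into d^1_{0,0}(β=0.3081) × two z-phases.
With c≡cos(β/2)=0.988158 and s≡sin(β/2)=0.153441, N=[1·1·1·1]^{1/2}=1.000000
The bounds max(0,m−m')=0 and min(l+m,l−m')=1 give 2 terms
  k=0: (−1)^0·1.0000/(1)·0.9882^2·0.1534^0 = +0.976456
  k=1: (−1)^1·1.0000/(1)·0.9882^0·0.1534^2 = -0.023544
d^1_{0,0}(0.3081) = +0.976456 -0.023544 = +0.952911
|D^1_{0,0}|² = |d^1_{0,0}(β)|² = (+0.952911)² = 0.908040 (the z-rotation phases have unit modulus)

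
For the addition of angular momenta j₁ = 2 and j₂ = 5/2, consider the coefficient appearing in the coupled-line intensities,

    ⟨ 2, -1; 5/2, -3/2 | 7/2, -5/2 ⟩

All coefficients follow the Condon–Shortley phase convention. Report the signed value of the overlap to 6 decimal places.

√[8·1!3!4!/9! · 1!3!1!4!1!6!] = √(2304/7)
  +(−1)^0/∏(0,1,3,1,0,3)! = 1/36  (running 1/36)
  +(−1)^1/∏(1,0,2,0,1,4)! = -1/48  (running 1/144)
⟨..|..⟩ = √(2304/7)·(1/144) = +0.125988

+√(1/63) ≈ +0.125988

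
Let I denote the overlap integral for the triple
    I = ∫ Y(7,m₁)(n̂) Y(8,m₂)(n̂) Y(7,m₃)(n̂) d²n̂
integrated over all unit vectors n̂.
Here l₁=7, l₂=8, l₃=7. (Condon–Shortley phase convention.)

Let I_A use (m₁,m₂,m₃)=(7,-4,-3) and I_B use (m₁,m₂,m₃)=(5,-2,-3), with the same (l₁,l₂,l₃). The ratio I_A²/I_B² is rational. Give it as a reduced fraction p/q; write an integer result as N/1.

Same 7,8,7: normalisation and zero-m 3j drop out of the ratio.
A: Δ: 8! 6! 8! / 23! → 1/22086194130; sum: t=0:+1/16721510400 = 1/16721510400; 3j²(7 8 7; 7 -4 -3) = Δ·Π!·Σ² = 105/7429  (sign +1)
B: Δ: 8! 6! 8! / 23! → 1/22086194130; sum: t=0:+1/2786918400 t=1:−1/435456000 t=2:+1/597196800 = -11/41803776000; 3j²(7 8 7; 5 -2 -3) = Δ·Π!·Σ² = 66/96577  (sign -1)
I_A²/I_B² = (105/7429)/(66/96577) = 455/22

455/22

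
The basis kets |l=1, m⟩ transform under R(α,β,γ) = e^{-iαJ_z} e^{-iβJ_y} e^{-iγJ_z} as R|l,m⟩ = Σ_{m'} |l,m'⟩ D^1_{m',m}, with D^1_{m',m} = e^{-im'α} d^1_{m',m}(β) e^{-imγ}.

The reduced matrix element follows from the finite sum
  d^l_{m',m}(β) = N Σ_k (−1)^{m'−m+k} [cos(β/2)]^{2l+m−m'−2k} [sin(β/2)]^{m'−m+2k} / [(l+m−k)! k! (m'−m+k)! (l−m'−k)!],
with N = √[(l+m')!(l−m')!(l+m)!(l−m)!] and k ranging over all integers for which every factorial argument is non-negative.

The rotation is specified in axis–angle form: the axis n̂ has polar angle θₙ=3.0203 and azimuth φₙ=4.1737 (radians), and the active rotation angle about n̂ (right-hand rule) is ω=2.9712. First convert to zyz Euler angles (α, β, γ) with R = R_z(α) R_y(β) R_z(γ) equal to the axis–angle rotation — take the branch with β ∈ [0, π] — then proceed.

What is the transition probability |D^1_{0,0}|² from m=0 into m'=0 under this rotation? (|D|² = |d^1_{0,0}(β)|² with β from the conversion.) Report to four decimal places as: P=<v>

P=0.9427

Axis–angle → zyz. n̂ = (sinθₙcosφₙ, sinθₙsinφₙ, cosθₙ) = (-0.062072, -0.103860, -0.992653), ω = 2.9712.
R = I cosω + sinω [n̂]ₓ + (1−cosω) n̂n̂ᵀ gives
  R = [-0.977868, +0.181124, +0.104728; -0.155523, -0.964101, +0.215227; +0.139951, +0.194176, +0.970932]
β = atan2(√(R₁₃²+R₂₃²), R₃₃) = 0.241701; α = atan2(R₂₃, R₁₃) mod 2π = 1.117931; γ = atan2(R₃₂, −R₃₁) mod 2π = 2.195309
First d^1_{0,0}(β=0.2417), then the phase factors e^{-i(0)α} and e^{-i(0)γ}:
With c≡cos(β/2)=0.992706 and s≡sin(β/2)=0.120557, N=[1·1·1·1]^{1/2}=1.000000
The bounds max(0,m−m')=0 and min(l+m,l−m')=1 give 2 terms
  k=0: (−1)^0·1.0000/(1)·0.9927^2·0.1206^0 = +0.985466
  k=1: (−1)^1·1.0000/(1)·0.9927^0·0.1206^2 = -0.014534
d^1_{0,0}(0.2417) = +0.985466 -0.014534 = +0.970932
|D^1_{0,0}|² = |d^1_{0,0}(β)|² = (+0.970932)² = 0.942709 (the z-rotation phases have unit modulus)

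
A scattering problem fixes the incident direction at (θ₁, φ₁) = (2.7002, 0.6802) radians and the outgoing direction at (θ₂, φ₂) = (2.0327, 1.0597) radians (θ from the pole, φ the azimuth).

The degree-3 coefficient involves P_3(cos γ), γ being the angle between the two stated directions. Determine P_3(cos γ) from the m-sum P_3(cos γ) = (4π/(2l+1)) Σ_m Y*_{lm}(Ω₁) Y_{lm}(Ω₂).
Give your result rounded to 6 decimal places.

-0.047747

Term-by-term m-sum for l=3 (normalisation 4π/7 = 1.795196):
  [-3]  conj(Y_{3,-3})(Ω₁) = -0.01473 + 0.02900j ; Y_{3,-3}(Ω₂) = -0.29911 + 0.01122j ; Δ = 0.00408 - 0.00884j
  [-2]  conj(Y_{3,-2})(Ω₁) = -0.03522 - 0.16492j ; Y_{3,-2}(Ω₂) = 0.19034 + 0.31143j ; Δ = 0.04466 - 0.04236j
  [-1]  conj(Y_{3,-1})(Ω₁) = 0.33140 + 0.26810j ; Y_{3,-1}(Ω₂) = -0.00099 + 0.00176j ; Δ = -0.00080 + 0.00032j
  [+0]  conj(Y_{3,0})(Ω₁) = -0.36694 + 0.00000j ; Y_{3,0}(Ω₂) = 0.33377 + 0.00000j ; Δ = -0.12247 + 0.00000j
  [+1]  conj(Y_{3,1})(Ω₁) = -0.33140 + 0.26810j ; Y_{3,1}(Ω₂) = 0.00099 + 0.00176j ; Δ = -0.00080 - 0.00032j
  [+2]  conj(Y_{3,2})(Ω₁) = -0.03522 + 0.16492j ; Y_{3,2}(Ω₂) = 0.19034 - 0.31143j ; Δ = 0.04466 + 0.04236j
  [+3]  conj(Y_{3,3})(Ω₁) = 0.01473 + 0.02900j ; Y_{3,3}(Ω₂) = 0.29911 + 0.01122j ; Δ = 0.00408 + 0.00884j
Σ over m = -0.02660 - 0.00000j; ×(4π/7) → -0.04775 - 0.00000j. Real part: -0.047747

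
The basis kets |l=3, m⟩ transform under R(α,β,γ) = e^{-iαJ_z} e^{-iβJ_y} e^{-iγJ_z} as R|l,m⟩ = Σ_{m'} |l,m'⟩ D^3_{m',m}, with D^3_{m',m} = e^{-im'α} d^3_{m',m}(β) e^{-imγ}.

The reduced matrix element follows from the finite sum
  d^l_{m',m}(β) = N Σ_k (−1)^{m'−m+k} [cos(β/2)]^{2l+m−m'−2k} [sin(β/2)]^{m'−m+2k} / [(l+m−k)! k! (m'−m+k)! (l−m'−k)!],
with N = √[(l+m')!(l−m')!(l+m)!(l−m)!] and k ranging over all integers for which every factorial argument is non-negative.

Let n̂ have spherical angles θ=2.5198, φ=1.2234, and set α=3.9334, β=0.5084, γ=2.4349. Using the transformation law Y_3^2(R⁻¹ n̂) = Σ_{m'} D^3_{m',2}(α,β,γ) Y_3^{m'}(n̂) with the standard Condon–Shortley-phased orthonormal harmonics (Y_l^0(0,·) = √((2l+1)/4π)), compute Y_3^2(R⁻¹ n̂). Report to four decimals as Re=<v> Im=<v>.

Need the full column D^3_{m',2} for m'=−3..3 at α=3.9334, β=0.5084, γ=2.4349.
cos(β/2)=0.967865, sin(β/2)=0.251471
d^3_{-3,2}: single k=5 term ⇒ +0.002384;  D = +0.001902+0.001438i
d^3_{-2,2}: k∈[4..5] ⇒ +0.018731 -0.000253 = +0.018478;  D = -0.018285+0.002662i
d^3_{-1,2}: k∈[3..4] ⇒ +0.091188 -0.003078 = +0.088110;  D = +0.052222-0.070967i
d^3_{0,2}: k∈[2..3] ⇒ +0.303946 -0.020518 = +0.283427;  D = +0.044431+0.279923i
d^3_{1,2}: k∈[1..2] ⇒ +0.675401 -0.091188 = +0.584213;  D = -0.474942-0.340198i
d^3_{2,2}: k∈[0..1] ⇒ +0.822031 -0.277463 = +0.544568;  D = +0.536697-0.092254i
d^3_{3,2}: single k=0 term ⇒ -0.523163;  D = +0.299171-0.429181i
Y_3^{m'}(θ=2.5198,φ=1.2234) and Σ D·Y over m':
  (+0.0019+0.0014i)·(-0.0712+0.0416i)  (-0.0183+0.0027i)·(+0.2165+0.1805i)  (+0.0522-0.0710i)·(+0.1476-0.4077i)  (+0.0444+0.2799i)·(-0.0921+0.0000i)  (-0.4749-0.3402i)·(-0.1476-0.4077i)  (+0.5367-0.0923i)·(+0.2165-0.1805i)  (+0.2992-0.4292i)·(+0.0712+0.0416i)
Y_3^2(R⁻¹ n̂) = +0.040164+0.048645i

Re=0.0402 Im=0.0486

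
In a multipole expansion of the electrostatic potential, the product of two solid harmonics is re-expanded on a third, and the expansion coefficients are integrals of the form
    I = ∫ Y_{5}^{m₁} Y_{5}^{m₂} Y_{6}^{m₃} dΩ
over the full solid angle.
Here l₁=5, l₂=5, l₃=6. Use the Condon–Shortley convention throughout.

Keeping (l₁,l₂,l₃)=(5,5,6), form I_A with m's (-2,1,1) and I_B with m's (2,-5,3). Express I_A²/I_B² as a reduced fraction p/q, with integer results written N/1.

256/525

l's match ⇒ only the (l;m) 3-j factors differ between A and B.
A: triangle coeff Δ(5,5,6) = 1/28588560; Σ_t [1,4]: t=1:−1/518400 t=2:+1/23040 t=3:−1/10368 t=4:+1/41472 = -1/32400; (3j)²=128/12155 [(5 5 6; -2 1 1)], sign=+1
B: triangle coeff Δ(5,5,6) = 1/28588560; Σ_t [0,0]: t=0:+1/622080 = 1/622080; (3j)²=105/4862 [(5 5 6; 2 -5 3)], sign=-1
I_A²/I_B² = (128/12155)/(105/4862) = 256/525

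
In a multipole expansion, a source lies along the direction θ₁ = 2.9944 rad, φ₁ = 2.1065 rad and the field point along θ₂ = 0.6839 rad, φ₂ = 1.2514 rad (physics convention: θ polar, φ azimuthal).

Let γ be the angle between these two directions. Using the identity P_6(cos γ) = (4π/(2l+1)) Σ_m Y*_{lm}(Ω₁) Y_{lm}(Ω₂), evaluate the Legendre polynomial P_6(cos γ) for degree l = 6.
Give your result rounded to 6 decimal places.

Term-by-term m-sum for l=6 (normalisation 4π/13 = 0.966644):
  [-6]  conj(Y_{6,-6})(Ω₁) = +0.000005+0.000000i ; Y_{6,-6}(Ω₂) = +0.010410-0.028915i ; Δ = +0.000000-0.000000i
  [-5]  conj(Y_{6,-5})(Ω₁) = +0.000050+0.000100i ; Y_{6,-5}(Ω₂) = +0.130557+0.003419i ; Δ = +0.000006+0.000013i
  [-4]  conj(Y_{6,-4})(Ω₁) = -0.000872+0.001355i ; Y_{6,-4}(Ω₂) = +0.092170+0.305286i ; Δ = -0.000494-0.000141i
  [-3]  conj(Y_{6,-3})(Ω₁) = -0.015770-0.000573i ; Y_{6,-3}(Ω₂) = -0.376001+0.264256i ; Δ = +0.006081-0.003952i
  [-2]  conj(Y_{6,-2})(Ω₁) = -0.050266-0.092145i ; Y_{6,-2}(Ω₂) = -0.218921-0.162586i ; Δ = -0.003977+0.028345i
  [-1]  conj(Y_{6,-1})(Ω₁) = +0.220907-0.372146i ; Y_{6,-1}(Ω₂) = -0.070463+0.213061i ; Δ = +0.063724+0.073289i
  [+0]  conj(Y_{6,0})(Ω₁) = +0.798363-0.000000i ; Y_{6,0}(Ω₂) = -0.351081+0.000000i ; Δ = -0.280290+0.000000i
  [+1]  conj(Y_{6,1})(Ω₁) = -0.220907-0.372146i ; Y_{6,1}(Ω₂) = +0.070463+0.213061i ; Δ = +0.063724-0.073289i
  [+2]  conj(Y_{6,2})(Ω₁) = -0.050266+0.092145i ; Y_{6,2}(Ω₂) = -0.218921+0.162586i ; Δ = -0.003977-0.028345i
  [+3]  conj(Y_{6,3})(Ω₁) = +0.015770-0.000573i ; Y_{6,3}(Ω₂) = +0.376001+0.264256i ; Δ = +0.006081+0.003952i
  [+4]  conj(Y_{6,4})(Ω₁) = -0.000872-0.001355i ; Y_{6,4}(Ω₂) = +0.092170-0.305286i ; Δ = -0.000494+0.000141i
  [+5]  conj(Y_{6,5})(Ω₁) = -0.000050+0.000100i ; Y_{6,5}(Ω₂) = -0.130557+0.003419i ; Δ = +0.000006-0.000013i
  [+6]  conj(Y_{6,6})(Ω₁) = +0.000005-0.000000i ; Y_{6,6}(Ω₂) = +0.010410+0.028915i ; Δ = +0.000000+0.000000i
Accumulated sum -0.149610-0.000000i; after 4π/(2l+1) scaling, -0.144620-0.000000i ⇒ P_6 = -0.144620

-0.144620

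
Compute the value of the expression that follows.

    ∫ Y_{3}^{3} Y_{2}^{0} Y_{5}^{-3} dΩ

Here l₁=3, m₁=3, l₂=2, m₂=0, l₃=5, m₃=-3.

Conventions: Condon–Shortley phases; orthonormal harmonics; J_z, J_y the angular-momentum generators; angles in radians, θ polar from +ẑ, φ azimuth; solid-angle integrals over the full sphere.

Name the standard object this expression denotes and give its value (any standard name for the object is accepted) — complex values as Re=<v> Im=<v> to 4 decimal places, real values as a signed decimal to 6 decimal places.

Gaunt coefficient, -0.126792

This is a Gaunt coefficient — the integral of a triple product of spherical harmonics over the sphere.
Checks pass: Σm=0; 10 even; l₃=5∈[1,5].
(2·3+1)(2·2+1)(2·5+1) = 385
Δ: 0! 6! 4! / 11! → 1/2310
sum: t=0:+1/144 = 1/144
3j²(3 2 5; 0 0 0) = Δ·Π!·Σ² = 10/231  (sign -1)
sum: t=0:+1/2880 = 1/2880
3j²(3 2 5; 3 0 -3) = Δ·Π!·Σ² = 2/165  (sign +1)
combine: 4πI² = 385·10/231·2/165 = 20/99
take √, sign -1: I = -0.12679218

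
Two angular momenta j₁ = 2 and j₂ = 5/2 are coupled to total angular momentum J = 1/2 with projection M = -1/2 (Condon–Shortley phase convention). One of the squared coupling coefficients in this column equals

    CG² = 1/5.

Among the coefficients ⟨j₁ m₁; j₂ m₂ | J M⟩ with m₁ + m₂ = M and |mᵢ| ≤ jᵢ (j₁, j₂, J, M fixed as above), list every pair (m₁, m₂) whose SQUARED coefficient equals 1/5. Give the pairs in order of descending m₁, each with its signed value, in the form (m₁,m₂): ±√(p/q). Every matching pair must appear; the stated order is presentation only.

Admissible pairs with m₁+m₂ = M = -1/2: (-2,3/2), (-1,1/2), (0,-1/2), (1,-3/2), (2,-5/2)
  (m₁,m₂)=(2,-5/2): CG² = 1/3, CG = +√(1/3)
  (m₁,m₂)=(1,-3/2): CG² = 4/15, CG = −√(4/15)
  (m₁,m₂)=(0,-1/2): CG² = 1/5, CG = +√(1/5)   ← matches the target
  (m₁,m₂)=(-1,1/2): CG² = 2/15, CG = −√(2/15)
  (m₁,m₂)=(-2,3/2): CG² = 1/15, CG = +√(1/15)
Pairs with CG² = 1/5: (0,-1/2): +√(1/5)

(0,-1/2): +√(1/5)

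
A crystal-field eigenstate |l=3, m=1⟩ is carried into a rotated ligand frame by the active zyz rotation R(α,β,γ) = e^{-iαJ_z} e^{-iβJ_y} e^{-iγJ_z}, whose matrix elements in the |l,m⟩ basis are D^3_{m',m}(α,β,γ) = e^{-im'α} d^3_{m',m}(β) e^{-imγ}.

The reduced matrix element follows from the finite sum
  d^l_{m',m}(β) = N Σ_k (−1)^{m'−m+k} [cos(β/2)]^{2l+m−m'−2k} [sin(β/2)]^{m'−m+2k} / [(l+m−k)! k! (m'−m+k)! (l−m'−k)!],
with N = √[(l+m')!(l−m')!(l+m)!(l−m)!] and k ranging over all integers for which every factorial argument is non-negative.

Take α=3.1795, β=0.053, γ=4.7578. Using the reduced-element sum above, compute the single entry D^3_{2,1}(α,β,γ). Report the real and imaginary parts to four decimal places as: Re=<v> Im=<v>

D^3_{2,1}(3.1795,0.0530,4.7578) = e^{-i·2·3.1795}·d^3_{2,1}(0.0530)·e^{-i·1·4.7578}. Compute d first:
With c≡cos(β/2)=0.999649 and s≡sin(β/2)=0.026497, N=[120·1·24·2]^{1/2}=75.894664
Admissible k: 0..1 (factorial args all ≥0)
  k=0: (−1)^1·75.8947/(24)·0.9996^5·0.0265^1 = -0.083644
  k=1: (−1)^2·75.8947/(12)·0.9996^3·0.0265^3 = +0.000118
d^3_{2,1}(0.0530) = -0.083644 +0.000118 = -0.083526
D = (+0.997127-0.075742i)·(-0.083526)·(+0.045395+0.998969i) = -0.010101-0.082913i

Re=-0.0101 Im=-0.0829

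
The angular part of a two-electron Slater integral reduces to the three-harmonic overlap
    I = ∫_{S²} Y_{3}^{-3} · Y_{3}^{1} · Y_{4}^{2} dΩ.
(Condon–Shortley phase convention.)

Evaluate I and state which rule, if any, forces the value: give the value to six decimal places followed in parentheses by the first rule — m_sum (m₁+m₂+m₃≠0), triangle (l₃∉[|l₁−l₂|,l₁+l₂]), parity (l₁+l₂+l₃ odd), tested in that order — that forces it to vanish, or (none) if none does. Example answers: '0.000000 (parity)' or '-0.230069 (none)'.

Rules hold: Σm=0, L=10 even, 0≤4≤6.
N = 7·7·9 = 441
Δ = 2!·4!·4!/11! = 1/34650
Racah Σ t=0..2: t=0:+1/72 t=1:−1/16 t=2:+1/72 = -5/144
⇒ 3j(3 3 4; 0 0 0)² = 2/77, sgn -1
Racah Σ t=2..2: t=2:+1/192 = 1/192
⇒ 3j(3 3 4; -3 1 2)² = 3/77, sgn +1
4πI² = N·(3j₀)²·(3jₘ)² = 54/121
I = -1·√(0.446281/4π) = -0.18845135
No selection rule forces the value: the integral is nonzero (none).

-0.188451 (none)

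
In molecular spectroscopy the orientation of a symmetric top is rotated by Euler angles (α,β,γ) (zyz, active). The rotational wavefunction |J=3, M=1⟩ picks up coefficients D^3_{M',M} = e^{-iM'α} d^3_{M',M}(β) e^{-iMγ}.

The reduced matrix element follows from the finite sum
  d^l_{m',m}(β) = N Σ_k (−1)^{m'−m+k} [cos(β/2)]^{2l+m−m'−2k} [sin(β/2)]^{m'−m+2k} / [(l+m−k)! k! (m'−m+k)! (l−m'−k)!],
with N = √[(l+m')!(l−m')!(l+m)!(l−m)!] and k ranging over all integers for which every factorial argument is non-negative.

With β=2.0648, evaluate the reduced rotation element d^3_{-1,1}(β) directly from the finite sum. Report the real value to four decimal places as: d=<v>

d=-0.4366

d^3_{-1,1}(β=2.0648) via the finite sum:
With c≡cos(β/2)=0.512760 and s≡sin(β/2)=0.858532, N=[2·24·24·2]^{1/2}=48.000000
Admissible k: 2..4 (factorial args all ≥0)
  k=2: (−1)^0·48.0000/(8)·0.5128^4·0.8585^2 = +0.305718
  k=3: (−1)^1·48.0000/(6)·0.5128^2·0.8585^4 = -1.142731
  k=4: (−1)^2·48.0000/(48)·0.5128^0·0.8585^6 = +0.400442
d^3_{-1,1}(2.0648) = +0.305718 -1.142731 +0.400442 = -0.436572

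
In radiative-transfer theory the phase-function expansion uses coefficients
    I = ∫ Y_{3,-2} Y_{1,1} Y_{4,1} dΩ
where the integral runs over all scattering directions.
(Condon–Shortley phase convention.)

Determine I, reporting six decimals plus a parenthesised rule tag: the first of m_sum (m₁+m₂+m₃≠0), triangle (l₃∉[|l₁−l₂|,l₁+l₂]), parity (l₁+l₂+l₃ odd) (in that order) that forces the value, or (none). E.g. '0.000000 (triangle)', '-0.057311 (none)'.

Checks pass: Σm=0; 8 even; l₃=4∈[2,4].
(2·3+1)(2·1+1)(2·4+1) = 189
Δ: 0! 6! 2! / 9! → 1/252
sum: t=0:+1/36 = 1/36
3j²(3 1 4; 0 0 0) = Δ·Π!·Σ² = 4/63  (sign +1)
sum: t=0:+1/240 = 1/240
3j²(3 1 4; -2 1 1) = Δ·Π!·Σ² = 1/84  (sign -1)
combine: 4πI² = 189·4/63·1/84 = 1/7
take √, sign -1: I = -0.10662181
No selection rule forces the value: the integral is nonzero (none).

-0.106622 (none)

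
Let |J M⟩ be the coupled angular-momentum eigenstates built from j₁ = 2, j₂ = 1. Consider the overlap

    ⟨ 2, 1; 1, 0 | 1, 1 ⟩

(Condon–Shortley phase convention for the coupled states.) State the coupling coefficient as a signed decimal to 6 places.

triangle: 2!·2!·0!/5! = 4/120
(j±m)!: 3!·1!·1!·1!·2!·0! = 12
prefactor² = (2J+1)·Δ·N² = 6/5
  k=1: −1/(1!·1!·0!·0!·2!·0!) = -1/2
Σ = -1/2  ⇒  CG² = 6/5·(-1/2)² = 3/10
CG = −√(3/10) = -0.547723

−√(3/10) ≈ -0.547723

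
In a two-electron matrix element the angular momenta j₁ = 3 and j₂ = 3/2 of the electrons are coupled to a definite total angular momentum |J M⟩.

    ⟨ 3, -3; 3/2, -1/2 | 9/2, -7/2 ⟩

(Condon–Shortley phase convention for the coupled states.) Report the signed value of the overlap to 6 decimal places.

√[10·0!6!3!/10! · 0!6!1!2!1!8!] = √(691200)
  +(−1)^0/∏(0,0,6,1,0,2)! = 1/1440  (running 1/1440)
⟨..|..⟩ = √(691200)·(1/1440) = +0.577350

+0.577350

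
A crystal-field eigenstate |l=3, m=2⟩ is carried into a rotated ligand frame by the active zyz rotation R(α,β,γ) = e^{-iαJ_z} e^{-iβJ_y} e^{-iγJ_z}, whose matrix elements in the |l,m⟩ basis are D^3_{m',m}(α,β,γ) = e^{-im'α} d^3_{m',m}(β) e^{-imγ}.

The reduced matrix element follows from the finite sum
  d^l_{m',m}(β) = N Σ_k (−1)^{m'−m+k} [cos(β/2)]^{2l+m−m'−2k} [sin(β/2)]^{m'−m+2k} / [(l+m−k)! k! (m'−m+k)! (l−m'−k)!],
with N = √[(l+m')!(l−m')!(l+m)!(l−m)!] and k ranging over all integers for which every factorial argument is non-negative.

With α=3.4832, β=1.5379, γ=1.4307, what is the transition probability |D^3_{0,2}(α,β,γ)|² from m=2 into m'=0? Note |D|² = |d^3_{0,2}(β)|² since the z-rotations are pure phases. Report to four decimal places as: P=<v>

D^3_{0,2}(3.4832,1.5379,1.4307) = e^{-i·0·3.4832}·d^3_{0,2}(1.5379)·e^{-i·2·1.4307}. Compute d first:
With c≡cos(β/2)=0.718641 and s≡sin(β/2)=0.695381, N=[6·6·120·1]^{1/2}=65.726707
The bounds max(0,m−m')=2 and min(l+m,l−m')=3 give 2 terms
  k=2: (−1)^0·65.7267/(12)·0.7186^4·0.6954^2 = +0.706407
  k=3: (−1)^1·65.7267/(12)·0.7186^2·0.6954^4 = -0.661418
d^3_{0,2}(1.5379) = +0.706407 -0.661418 = +0.044988
|D^3_{0,2}|² = |d^3_{0,2}(β)|² = (+0.044988)² = 0.002024 (the z-rotation phases have unit modulus)

P=0.0020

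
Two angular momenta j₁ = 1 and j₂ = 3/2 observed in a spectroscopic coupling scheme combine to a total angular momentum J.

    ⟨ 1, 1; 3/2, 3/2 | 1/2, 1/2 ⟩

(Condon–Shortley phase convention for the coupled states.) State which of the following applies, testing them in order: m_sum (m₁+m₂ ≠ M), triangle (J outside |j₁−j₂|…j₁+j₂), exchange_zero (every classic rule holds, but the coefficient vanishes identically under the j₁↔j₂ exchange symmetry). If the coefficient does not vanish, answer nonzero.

m_sum

m-sum: m₁+m₂ = 1+3/2 = 5/2, M = 1/2  ✗ ⇒ coefficient is 0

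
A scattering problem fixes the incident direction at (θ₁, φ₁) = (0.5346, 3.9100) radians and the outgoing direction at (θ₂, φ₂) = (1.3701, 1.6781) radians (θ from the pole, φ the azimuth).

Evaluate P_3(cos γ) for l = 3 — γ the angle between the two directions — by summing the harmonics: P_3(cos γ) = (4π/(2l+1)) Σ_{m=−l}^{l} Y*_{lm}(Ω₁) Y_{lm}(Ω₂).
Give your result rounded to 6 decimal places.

Summing Y*_{l m}(θ₁,φ₁)·Y_{l m}(θ₂,φ₂) over m ∈ [−3, 3]; prefactor 4π/(2·3+1) = 1.795196:
  m=-3: (+0.036981-0.040957i) × (+0.124211+0.372434i) = +0.019847+0.008686i  (running Σ = +0.019847+0.008686i)
  m=-2: (+0.007756+0.228147i) × (-0.191150+0.041664i) = -0.010988-0.043287i  (running Σ = +0.008859-0.034602i)
  m=-1: (-0.319906-0.309215i) × (+0.027178+0.252305i) = +0.069322-0.089118i  (running Σ = +0.078181-0.123719i)
  m=0: (+0.225439-0.000000i) × (-0.208398+0.000000i) = -0.046981+0.000000i  (running Σ = +0.031201-0.123719i)
  m=1: (+0.319906-0.309215i) × (-0.027178+0.252305i) = +0.069322+0.089118i  (running Σ = +0.100523-0.034602i)
  m=2: (+0.007756-0.228147i) × (-0.191150-0.041664i) = -0.010988+0.043287i  (running Σ = +0.089535+0.008686i)
  m=3: (-0.036981-0.040957i) × (-0.124211+0.372434i) = +0.019847-0.008686i  (running Σ = +0.109382-0.000000i)
Total Σ_m = +0.109382-0.000000i. Multiply by 1.795196: +0.196362-0.000000i. P_3(cos γ) = 0.196362

0.196362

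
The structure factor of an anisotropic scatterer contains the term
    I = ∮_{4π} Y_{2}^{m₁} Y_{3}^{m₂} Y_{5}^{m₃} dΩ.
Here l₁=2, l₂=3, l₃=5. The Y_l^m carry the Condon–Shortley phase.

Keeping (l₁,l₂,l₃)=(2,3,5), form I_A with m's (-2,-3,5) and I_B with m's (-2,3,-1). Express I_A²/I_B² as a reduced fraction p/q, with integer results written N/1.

210/1

l's match ⇒ only the (l;m) 3-j factors differ between A and B.
A: triangle coeff Δ(2,3,5) = 1/2310; Σ_t [0,0]: t=0:+1/17280 = 1/17280; (3j)²=1/11 [(2 3 5; -2 -3 5)], sign=+1
B: triangle coeff Δ(2,3,5) = 1/2310; Σ_t [0,0]: t=0:+1/17280 = 1/17280; (3j)²=1/2310 [(2 3 5; -2 3 -1)], sign=+1
I_A²/I_B² = (1/11)/(1/2310) = 210/1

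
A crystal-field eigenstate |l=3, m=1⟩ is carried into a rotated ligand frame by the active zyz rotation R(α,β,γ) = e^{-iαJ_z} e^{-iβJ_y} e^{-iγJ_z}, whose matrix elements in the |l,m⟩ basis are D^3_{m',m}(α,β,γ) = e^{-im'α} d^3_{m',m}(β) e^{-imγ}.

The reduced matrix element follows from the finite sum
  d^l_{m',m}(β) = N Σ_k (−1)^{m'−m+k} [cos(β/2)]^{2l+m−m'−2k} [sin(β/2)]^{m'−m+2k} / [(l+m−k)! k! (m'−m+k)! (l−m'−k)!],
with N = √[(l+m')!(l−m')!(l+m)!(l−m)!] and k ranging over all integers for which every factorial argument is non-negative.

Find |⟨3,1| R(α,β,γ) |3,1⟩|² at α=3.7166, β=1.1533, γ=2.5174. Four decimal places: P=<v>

P=0.2068

Split into d^3_{1,1}(β=1.1533) × two z-phases.
With c≡cos(β/2)=0.838294 and s≡sin(β/2)=0.545219, N=[24·2·24·2]^{1/2}=48.000000
The bounds max(0,m−m')=0 and min(l+m,l−m')=2 give 3 terms
  k=0: (−1)^0·48.0000/(48)·0.8383^6·0.5452^0 = +0.347038
  k=1: (−1)^1·48.0000/(6)·0.8383^4·0.5452^2 = -1.174401
  k=2: (−1)^2·48.0000/(8)·0.8383^2·0.5452^4 = +0.372586
d^3_{1,1}(1.1533) = +0.347038 -1.174401 +0.372586 = -0.454777
|D^3_{1,1}|² = |d^3_{1,1}(β)|² = (-0.454777)² = 0.206822 (the z-rotation phases have unit modulus)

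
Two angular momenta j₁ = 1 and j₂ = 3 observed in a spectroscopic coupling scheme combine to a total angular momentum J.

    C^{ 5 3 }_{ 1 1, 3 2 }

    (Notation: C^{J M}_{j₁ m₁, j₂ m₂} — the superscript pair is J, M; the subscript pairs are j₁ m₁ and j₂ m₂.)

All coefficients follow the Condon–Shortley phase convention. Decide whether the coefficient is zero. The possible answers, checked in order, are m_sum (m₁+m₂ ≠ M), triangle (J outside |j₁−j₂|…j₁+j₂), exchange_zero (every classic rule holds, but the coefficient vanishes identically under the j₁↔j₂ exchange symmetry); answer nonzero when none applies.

triangle

m-sum: m₁+m₂ = 1+2 = 3, M = 3  ✓
triangle: need |j₁−j₂| ≤ J ≤ j₁+j₂, i.e. J ∈ [2, 4]; J = 5 is outside ✗ ⇒ coefficient is 0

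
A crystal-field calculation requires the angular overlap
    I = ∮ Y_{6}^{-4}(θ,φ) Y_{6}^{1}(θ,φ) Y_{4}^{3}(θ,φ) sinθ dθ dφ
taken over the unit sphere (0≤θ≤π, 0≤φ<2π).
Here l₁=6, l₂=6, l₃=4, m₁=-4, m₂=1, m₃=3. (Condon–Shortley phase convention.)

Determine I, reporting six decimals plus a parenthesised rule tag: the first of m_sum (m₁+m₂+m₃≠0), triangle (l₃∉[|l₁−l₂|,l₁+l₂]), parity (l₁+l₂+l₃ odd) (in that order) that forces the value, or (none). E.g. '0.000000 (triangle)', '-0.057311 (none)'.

Rules hold: Σm=0, L=16 even, 0≤4≤12.
N = 13·13·9 = 1521
Δ = 8!·4!·4!/17! = 1/15315300
Racah Σ t=2..6: t=2:+1/829440 t=3:−1/25920 t=4:+1/9216 t=5:−1/25920 t=6:+1/829440 = 7/207360
⇒ 3j(6 6 4; 0 0 0)² = 28/2431, sgn +1
Racah Σ t=6..7: t=6:+1/207360 t=7:−1/725760 = 1/290304
⇒ 3j(6 6 4; -4 1 3)² = 125/7293, sgn -1
4πI² = N·(3j₀)²·(3jₘ)² = 10500/34969
I = -1·√(0.300266/4π) = -0.15457815
No selection rule forces the value: the integral is nonzero (none).

-0.154578 (none)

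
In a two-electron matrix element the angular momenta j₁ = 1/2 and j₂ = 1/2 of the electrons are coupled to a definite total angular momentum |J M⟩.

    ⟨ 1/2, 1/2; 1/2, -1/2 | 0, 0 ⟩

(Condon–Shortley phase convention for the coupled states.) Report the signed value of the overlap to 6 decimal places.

+0.707107  (= +√(1/2))

√[1·1!0!0!/2! · 1!0!0!1!0!0!] = √(1/2)
  +(−1)^0/∏(0,1,0,0,0,0)! = 1  (running 1)
⟨..|..⟩ = √(1/2)·(1) = +0.707107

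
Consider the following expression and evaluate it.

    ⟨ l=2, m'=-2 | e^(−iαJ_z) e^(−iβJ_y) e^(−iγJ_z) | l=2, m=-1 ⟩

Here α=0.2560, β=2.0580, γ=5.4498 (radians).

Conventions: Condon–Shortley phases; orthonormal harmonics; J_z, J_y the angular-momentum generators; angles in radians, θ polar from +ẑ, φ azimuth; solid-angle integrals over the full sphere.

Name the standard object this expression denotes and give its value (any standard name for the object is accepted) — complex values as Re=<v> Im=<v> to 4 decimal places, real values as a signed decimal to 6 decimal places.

Wigner D-matrix element, Re=0.2229 Im=-0.0742

This is a Wigner D-matrix element — the rotation-matrix element ⟨l m'| R(α,β,γ) |l m⟩ in the angular-momentum basis.
D^2_{-2,-1}(0.2560,2.0580,5.4498) = e^{-i·-2·0.2560}·d^2_{-2,-1}(2.0580)·e^{-i·-1·5.4498}. Compute d first:
c=cos(2.058000/2)=0.515676, s=sin(2.058000/2)=0.856784; N=√[1·24·1·6]=12.000000
k: max(0,(-1)−(-2))=1 … min(2+(-1),2−(-2))=1
  k=1: (−1)^0·12.0000/(6)·0.5157^3·0.8568^1 = +0.234980
d^2_{-2,-1}(2.0580) = +0.234980
Phases: e^{-i·(-2)·0.2560}=+0.871766+0.489922i, e^{-i·(-1)·5.4498}=+0.672374-0.740212i ⇒ D=+0.222949-0.074226i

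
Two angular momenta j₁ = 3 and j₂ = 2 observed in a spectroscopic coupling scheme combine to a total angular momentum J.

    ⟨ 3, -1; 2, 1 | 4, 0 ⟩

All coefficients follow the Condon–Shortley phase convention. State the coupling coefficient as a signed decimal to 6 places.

triangle: 1!*5!*3!/10! = 720/3628800
(j±m)!: 2!*4!*3!*1!*4!*4! = 165888
prefactor² = (2J+1)*Δ*N² = 10368/35
  k=0: +1/(0!*1!*4!*3!*1!*0!) = 1/144
  k=1: −1/(1!*0!*3!*2!*2!*1!) = -1/24
Σ = -5/144  ⇒  CG² = 10368/35*(-5/144)² = 5/14
CG = −√(5/14) = -0.597614

-0.597614  (= −√(5/14))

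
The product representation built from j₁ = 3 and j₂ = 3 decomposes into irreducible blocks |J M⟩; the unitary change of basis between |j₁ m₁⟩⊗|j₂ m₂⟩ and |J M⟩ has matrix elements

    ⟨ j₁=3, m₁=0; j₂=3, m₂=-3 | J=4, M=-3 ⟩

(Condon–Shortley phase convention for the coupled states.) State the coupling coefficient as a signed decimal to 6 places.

+0.639602  (= +√(9/22))

√[9·2!4!4!/11! · 3!3!0!6!1!7!] = √(373248/11)
  +(−1)^0/∏(0,2,3,0,1,4)! = 1/288  (running 1/288)
⟨..|..⟩ = √(373248/11)·(1/288) = +0.639602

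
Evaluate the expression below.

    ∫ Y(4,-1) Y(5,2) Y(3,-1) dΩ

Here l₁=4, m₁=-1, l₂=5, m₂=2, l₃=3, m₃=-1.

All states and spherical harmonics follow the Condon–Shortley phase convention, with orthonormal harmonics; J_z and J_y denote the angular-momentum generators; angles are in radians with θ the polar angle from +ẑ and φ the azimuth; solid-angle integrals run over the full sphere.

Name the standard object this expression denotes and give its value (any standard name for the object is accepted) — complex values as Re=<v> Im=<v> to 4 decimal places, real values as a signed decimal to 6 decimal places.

This is a Gaunt coefficient — the integral of a triple product of spherical harmonics over the sphere.
Checks pass: Σm=0; 12 even; l₃=3∈[1,9].
(2·4+1)(2·5+1)(2·3+1) = 693
Δ: 6! 2! 4! / 13! → 1/180180
sum: t=2:+1/576 t=3:−1/144 t=4:+1/576 = -1/288
3j²(4 5 3; 0 0 0) = Δ·Π!·Σ² = 20/1001  (sign +1)
sum: t=3:−1/1728 t=4:+1/288 t=5:−1/960 = 1/540
3j²(4 5 3; -1 2 -1) = Δ·Π!·Σ² = 128/6435  (sign +1)
combine: 4πI² = 693·20/1001·128/6435 = 512/1859
take √, sign +1: I = 0.14804384

Gaunt coefficient, +0.148044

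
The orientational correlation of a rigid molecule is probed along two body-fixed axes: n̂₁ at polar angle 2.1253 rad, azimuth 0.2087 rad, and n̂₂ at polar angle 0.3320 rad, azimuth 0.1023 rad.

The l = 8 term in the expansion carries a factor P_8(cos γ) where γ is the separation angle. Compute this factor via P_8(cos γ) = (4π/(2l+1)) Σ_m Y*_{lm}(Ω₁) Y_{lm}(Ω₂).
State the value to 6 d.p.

-0.091685

Addition theorem: P_8(cos γ) = (4π/17) Σ_m Y*_{lm}(Ω₁) Y_{lm}(Ω₂), m = −8…8:
  m=-8: Y*=-0.013875+0.139978i  Y=+0.000045-0.000048i  product +0.000006+0.000007i
  m=-7: Y*=-0.038218-0.346361i  Y=+0.000575-0.000500i  product -0.000195-0.000180i
  m=-6: Y*=+0.140608+0.426301i  Y=+0.004577-0.003225i  product +0.002018+0.001498i
  m=-5: Y*=-0.110837-0.190346i  Y=+0.025660-0.014404i  product -0.005586-0.003288i
  m=-4: Y*=-0.143835-0.158797i  Y=+0.103976-0.045092i  product -0.022116-0.010025i
  m=-3: Y*=+0.277209+0.200466i  Y=+0.297530-0.094291i  product +0.101380+0.033506i
  m=-2: Y*=+0.043704+0.019381i  Y=+0.548861-0.113891i  product +0.026195+0.005660i
  m=-1: Y*=-0.338821-0.071757i  Y=+0.471792-0.048433i  product -0.163329-0.017444i
  m=+0: Y*=+0.003416-0.000000i  Y=-0.228467+0.000000i  product -0.000781+0.000000i
  m=+1: Y*=+0.338821-0.071757i  Y=-0.471792-0.048433i  product -0.163329+0.017444i
  m=+2: Y*=+0.043704-0.019381i  Y=+0.548861+0.113891i  product +0.026195-0.005660i
  m=+3: Y*=-0.277209+0.200466i  Y=-0.297530-0.094291i  product +0.101380-0.033506i
  m=+4: Y*=-0.143835+0.158797i  Y=+0.103976+0.045092i  product -0.022116+0.010025i
  m=+5: Y*=+0.110837-0.190346i  Y=-0.025660-0.014404i  product -0.005586+0.003288i
  m=+6: Y*=+0.140608-0.426301i  Y=+0.004577+0.003225i  product +0.002018-0.001498i
  m=+7: Y*=+0.038218-0.346361i  Y=-0.000575-0.000500i  product -0.000195+0.000180i
  m=+8: Y*=-0.013875-0.139978i  Y=+0.000045+0.000048i  product +0.000006-0.000007i
Σ over m = -0.124033-0.000000i; ×(4π/17) → -0.091685-0.000000i. Real part: -0.091685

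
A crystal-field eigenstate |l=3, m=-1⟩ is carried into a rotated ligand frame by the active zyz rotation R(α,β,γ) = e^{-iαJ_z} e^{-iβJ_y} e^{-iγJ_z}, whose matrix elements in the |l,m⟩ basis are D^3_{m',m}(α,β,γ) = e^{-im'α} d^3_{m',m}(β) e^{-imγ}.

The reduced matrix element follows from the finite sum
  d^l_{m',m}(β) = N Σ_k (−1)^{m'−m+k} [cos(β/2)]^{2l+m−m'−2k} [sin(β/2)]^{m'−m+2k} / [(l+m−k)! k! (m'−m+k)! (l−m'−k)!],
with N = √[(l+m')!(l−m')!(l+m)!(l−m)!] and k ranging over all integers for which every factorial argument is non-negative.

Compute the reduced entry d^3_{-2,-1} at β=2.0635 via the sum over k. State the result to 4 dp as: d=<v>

d^3_{-2,-1}(β=2.0635) via the finite sum:
Half-angle: c=0.513318, s=0.858199. N=√(1·120·2·24)=75.894664
k∈{1,2} keeps every argument non-negative
  k=1: (−1)^0·75.8947/(24)·0.5133^5·0.8582^1 = +0.096721
  k=2: (−1)^1·75.8947/(12)·0.5133^3·0.8582^3 = -0.540695
d^3_{-2,-1}(2.0635) = +0.096721 -0.540695 = -0.443974

d=-0.4440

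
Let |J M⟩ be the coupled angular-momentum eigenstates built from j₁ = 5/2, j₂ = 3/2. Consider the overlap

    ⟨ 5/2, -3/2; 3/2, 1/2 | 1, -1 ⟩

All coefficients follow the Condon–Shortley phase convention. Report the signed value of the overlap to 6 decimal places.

triangle: 3!·2!·0!/6! = 12/720
(j±m)!: 1!·4!·2!·1!·0!·2! = 96
prefactor² = (2J+1)·Δ·N² = 24/5
  k=2: +1/(2!·1!·2!·0!·0!·0!) = 1/4
Σ = 1/4  ⇒  CG² = 24/5·(1/4)² = 3/10
CG = +√(3/10) = +0.547723

+√(3/10) ≈ +0.547723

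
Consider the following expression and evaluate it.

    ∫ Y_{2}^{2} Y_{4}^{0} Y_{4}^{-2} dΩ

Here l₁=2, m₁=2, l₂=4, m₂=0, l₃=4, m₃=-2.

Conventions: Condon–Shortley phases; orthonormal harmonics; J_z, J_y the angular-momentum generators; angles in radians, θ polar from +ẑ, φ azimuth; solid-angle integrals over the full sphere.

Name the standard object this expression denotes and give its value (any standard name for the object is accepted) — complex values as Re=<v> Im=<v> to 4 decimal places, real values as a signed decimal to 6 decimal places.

This is a Gaunt coefficient — the integral of a triple product of spherical harmonics over the sphere.
Rules hold: Σm=0, L=10 even, 2≤4≤6.
N = 5·9·9 = 405
Δ = 2!·2!·6!/11! = 1/13860
Racah Σ t=0..2: t=0:+1/192 t=1:−1/36 t=2:+1/192 = -5/288
⇒ 3j(2 4 4; 0 0 0)² = 20/693, sgn -1
Racah Σ t=0..0: t=0:+1/192 = 1/192
⇒ 3j(2 4 4; 2 0 -2)² = 3/77, sgn +1
4πI² = N·(3j₀)²·(3jₘ)² = 2700/5929
I = -1·√(0.455389/4π) = -0.19036462

Gaunt coefficient, -0.190365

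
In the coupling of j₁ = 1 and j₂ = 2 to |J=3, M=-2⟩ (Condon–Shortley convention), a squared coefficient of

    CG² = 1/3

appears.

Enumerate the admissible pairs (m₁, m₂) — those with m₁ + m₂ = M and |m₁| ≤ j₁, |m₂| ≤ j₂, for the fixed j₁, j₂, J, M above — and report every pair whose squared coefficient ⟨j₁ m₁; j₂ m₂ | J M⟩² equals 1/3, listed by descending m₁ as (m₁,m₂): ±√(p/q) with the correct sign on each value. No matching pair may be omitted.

Admissible pairs with m₁+m₂ = M = -2: (-1,-1), (0,-2)
  (m₁,m₂)=(0,-2): CG² = 1/3, CG = +√(1/3)   ← matches the target
  (m₁,m₂)=(-1,-1): CG² = 2/3, CG = +√(2/3)
Pairs with CG² = 1/3: (0,-2): +√(1/3)

(0,-2): +√(1/3)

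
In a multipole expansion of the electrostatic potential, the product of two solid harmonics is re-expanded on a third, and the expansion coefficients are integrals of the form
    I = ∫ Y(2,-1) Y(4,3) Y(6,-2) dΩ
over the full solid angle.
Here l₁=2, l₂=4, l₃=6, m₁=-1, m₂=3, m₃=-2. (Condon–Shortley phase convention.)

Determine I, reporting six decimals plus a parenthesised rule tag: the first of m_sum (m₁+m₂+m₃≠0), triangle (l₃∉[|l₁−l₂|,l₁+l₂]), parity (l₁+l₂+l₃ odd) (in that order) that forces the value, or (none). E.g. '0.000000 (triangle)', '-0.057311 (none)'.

0.089969 (none)

Rules hold: Σm=0, L=12 even, 2≤6≤6.
N = 5·9·13 = 585
Δ = 0!·4!·8!/13! = 1/6435
Racah Σ t=0..0: t=0:+1/2304 = 1/2304
⇒ 3j(2 4 6; 0 0 0)² = 5/143, sgn +1
Racah Σ t=0..0: t=0:+1/30240 = 1/30240
⇒ 3j(2 4 6; -1 3 -2)² = 32/6435, sgn +1
4πI² = N·(3j₀)²·(3jₘ)² = 160/1573
I = +1·√(0.101716/4π) = 0.08996855
No selection rule forces the value: the integral is nonzero (none).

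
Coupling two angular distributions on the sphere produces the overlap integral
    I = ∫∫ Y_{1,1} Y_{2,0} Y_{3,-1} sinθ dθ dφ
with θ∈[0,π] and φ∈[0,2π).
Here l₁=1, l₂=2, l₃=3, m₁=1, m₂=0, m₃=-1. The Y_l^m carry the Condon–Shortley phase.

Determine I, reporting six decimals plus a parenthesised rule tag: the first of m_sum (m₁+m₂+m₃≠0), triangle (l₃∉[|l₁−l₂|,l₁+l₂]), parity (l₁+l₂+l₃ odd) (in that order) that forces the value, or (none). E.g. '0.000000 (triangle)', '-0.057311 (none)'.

Checks pass: Σm=0; 6 even; l₃=3∈[1,3].
(2·1+1)(2·2+1)(2·3+1) = 105
Δ: 0! 2! 4! / 7! → 1/105
sum: t=0:+1/4 = 1/4
3j²(1 2 3; 0 0 0) = Δ·Π!·Σ² = 3/35  (sign -1)
sum: t=0:+1/8 = 1/8
3j²(1 2 3; 1 0 -1) = Δ·Π!·Σ² = 2/35  (sign +1)
combine: 4πI² = 105·3/35·2/35 = 18/35
take √, sign -1: I = -0.20230066
No selection rule forces the value: the integral is nonzero (none).

-0.202301 (none)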